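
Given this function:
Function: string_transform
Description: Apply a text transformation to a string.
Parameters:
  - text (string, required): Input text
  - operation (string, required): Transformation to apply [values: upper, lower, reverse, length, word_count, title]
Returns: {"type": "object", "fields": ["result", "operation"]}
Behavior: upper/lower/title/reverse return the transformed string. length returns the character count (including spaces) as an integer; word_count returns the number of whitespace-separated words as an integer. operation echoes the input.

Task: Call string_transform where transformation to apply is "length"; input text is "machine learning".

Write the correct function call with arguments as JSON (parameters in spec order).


Mapping each described value to its parameter name:
  'Transformation to apply' -> operation = "length"
  'Input text' -> text = "machine learning"
string_transform({"text": "machine learning", "operation": "length"})


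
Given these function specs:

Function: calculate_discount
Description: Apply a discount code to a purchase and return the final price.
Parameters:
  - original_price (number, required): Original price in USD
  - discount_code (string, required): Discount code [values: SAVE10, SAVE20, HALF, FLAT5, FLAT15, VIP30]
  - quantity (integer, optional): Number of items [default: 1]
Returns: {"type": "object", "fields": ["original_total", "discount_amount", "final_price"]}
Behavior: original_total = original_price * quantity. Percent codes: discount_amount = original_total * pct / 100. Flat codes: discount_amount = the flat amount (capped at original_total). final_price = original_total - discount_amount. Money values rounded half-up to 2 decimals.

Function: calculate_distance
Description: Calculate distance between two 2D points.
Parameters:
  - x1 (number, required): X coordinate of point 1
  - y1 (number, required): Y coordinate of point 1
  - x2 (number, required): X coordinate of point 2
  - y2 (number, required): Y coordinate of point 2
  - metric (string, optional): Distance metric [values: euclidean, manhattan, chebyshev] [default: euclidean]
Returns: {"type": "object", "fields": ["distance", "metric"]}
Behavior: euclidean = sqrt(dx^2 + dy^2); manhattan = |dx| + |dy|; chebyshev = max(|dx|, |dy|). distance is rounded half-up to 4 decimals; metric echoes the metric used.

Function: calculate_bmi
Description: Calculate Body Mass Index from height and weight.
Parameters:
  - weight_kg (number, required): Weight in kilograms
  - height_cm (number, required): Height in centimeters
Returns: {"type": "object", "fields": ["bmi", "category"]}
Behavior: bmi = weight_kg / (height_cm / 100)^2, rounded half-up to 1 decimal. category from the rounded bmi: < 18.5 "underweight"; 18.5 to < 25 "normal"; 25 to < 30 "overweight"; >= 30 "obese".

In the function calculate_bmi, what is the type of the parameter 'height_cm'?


The calculate_bmi spec declares:
  - height_cm (number, required): Height in centimeters
Type:
number


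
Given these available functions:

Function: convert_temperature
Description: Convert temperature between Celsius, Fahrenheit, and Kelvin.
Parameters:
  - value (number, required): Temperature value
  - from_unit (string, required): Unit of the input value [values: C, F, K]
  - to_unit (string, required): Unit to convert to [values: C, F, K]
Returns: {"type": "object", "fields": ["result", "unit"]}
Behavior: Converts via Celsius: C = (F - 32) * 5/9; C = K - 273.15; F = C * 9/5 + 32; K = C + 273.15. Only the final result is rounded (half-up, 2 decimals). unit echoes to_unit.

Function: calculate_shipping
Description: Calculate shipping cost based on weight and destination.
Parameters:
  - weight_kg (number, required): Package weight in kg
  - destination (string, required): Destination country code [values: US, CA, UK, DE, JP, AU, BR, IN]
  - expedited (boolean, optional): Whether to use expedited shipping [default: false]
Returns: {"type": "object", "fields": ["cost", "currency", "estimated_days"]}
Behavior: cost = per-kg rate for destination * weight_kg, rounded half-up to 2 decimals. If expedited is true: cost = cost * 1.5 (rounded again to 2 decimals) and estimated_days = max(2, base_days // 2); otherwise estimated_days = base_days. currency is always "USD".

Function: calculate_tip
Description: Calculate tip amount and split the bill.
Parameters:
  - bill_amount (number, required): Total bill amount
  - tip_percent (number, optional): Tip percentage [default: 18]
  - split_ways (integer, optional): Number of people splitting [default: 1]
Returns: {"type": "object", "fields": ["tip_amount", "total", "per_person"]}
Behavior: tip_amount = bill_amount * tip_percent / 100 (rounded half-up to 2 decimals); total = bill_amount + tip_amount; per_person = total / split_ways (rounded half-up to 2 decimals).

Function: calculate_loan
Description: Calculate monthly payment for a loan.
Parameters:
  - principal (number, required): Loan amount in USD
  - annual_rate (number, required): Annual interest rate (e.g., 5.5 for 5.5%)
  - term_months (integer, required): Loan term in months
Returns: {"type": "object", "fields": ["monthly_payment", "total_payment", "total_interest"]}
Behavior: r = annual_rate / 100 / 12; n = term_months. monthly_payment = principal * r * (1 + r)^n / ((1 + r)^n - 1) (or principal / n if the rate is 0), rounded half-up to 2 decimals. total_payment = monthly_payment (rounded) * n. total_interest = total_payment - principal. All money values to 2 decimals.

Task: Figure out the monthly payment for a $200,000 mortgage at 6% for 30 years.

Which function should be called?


The task needs a function whose description is: Calculate monthly payment for a loan.
calculate_loan


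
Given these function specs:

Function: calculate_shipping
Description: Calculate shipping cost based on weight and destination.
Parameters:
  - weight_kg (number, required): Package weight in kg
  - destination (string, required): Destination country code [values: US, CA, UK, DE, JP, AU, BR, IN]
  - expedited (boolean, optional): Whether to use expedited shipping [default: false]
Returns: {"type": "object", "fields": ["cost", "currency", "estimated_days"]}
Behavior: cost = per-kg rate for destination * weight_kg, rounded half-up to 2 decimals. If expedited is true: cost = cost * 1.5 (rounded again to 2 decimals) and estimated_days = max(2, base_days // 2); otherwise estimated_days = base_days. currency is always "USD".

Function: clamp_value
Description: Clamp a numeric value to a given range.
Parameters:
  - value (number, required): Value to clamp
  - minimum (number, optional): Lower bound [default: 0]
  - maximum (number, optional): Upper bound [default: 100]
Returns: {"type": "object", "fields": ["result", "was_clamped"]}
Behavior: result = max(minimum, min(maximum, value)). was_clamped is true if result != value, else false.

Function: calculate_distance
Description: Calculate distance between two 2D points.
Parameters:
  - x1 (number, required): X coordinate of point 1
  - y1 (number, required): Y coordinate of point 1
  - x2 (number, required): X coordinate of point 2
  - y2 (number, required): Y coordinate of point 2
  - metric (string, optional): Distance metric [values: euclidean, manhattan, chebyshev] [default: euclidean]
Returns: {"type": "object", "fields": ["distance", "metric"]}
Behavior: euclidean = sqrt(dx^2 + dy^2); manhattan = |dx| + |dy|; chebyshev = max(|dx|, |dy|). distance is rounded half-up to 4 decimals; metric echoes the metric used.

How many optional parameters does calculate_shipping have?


Parameters of calculate_shipping: weight_kg (required), destination (required), expedited (optional)
Optional count:
1


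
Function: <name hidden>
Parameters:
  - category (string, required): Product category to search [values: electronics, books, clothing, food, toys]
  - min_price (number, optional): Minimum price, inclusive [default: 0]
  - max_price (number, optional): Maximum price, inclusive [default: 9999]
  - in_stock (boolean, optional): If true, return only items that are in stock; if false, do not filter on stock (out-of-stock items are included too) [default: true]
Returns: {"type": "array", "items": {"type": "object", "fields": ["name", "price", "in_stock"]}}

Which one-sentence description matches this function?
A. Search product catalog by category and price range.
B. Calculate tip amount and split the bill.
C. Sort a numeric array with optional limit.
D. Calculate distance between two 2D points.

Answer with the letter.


Parameters category, min_price, max_price, in_stock and return "array" fit: Search product catalog by category and price range.
A


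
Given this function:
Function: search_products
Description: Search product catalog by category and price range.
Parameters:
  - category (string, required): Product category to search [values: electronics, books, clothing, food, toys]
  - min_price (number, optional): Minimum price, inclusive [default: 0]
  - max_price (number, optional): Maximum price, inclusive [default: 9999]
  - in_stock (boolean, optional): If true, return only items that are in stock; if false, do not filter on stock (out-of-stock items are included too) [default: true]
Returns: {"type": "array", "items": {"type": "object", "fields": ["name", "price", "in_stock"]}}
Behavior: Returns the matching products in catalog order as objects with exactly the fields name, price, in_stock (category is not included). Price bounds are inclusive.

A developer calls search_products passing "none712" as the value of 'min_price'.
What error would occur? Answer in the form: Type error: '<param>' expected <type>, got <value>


Spec: 'min_price' is declared as number; "none712" is a string.
Type error: 'min_price' expected number, got "none712"


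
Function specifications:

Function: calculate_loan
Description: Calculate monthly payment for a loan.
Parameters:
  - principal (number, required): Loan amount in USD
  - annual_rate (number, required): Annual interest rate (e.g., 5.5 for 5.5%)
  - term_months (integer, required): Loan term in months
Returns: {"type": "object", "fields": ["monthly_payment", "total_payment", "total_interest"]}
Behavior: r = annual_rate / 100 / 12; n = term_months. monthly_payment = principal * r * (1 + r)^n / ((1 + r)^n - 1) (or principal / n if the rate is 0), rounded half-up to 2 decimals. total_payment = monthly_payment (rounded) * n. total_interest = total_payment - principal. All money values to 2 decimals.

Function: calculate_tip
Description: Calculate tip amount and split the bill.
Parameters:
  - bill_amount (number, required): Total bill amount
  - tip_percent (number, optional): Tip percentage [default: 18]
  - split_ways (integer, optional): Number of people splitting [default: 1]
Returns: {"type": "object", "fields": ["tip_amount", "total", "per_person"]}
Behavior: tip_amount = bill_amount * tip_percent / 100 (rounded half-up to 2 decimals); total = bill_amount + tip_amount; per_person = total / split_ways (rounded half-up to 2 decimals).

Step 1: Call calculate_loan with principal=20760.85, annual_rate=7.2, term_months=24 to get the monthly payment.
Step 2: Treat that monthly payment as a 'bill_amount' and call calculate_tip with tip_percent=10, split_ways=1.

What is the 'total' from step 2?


Step 1: calculate_loan(principal=20760.85, annual_rate=7.2, term_months=24)
  r = 7.2 / 100 / 12 = 0.006 (keep full precision)
  (1 + r)^24 = 1.15438729
  monthly_payment = 20760.85 * 0.006 * 1.15438729 / (1.15438729 - 1) = 931.400289 -> 931.40
  total_payment = 931.40 * 24 = 22353.60
  total_interest = 22353.60 - 20760.85 = 1592.75
  -> monthly_payment = 931.40
Step 2: calculate_tip(bill_amount=931.4, tip_percent=10, split_ways=1)
  tip_amount = 931.4 * 10/100 = 93.14 -> 93.14
  total = 931.4 + 93.14 = 1024.54
  per_person = 1024.54 / 1 = 1024.54 -> 1024.54
  -> total = 1024.54
$1024.54


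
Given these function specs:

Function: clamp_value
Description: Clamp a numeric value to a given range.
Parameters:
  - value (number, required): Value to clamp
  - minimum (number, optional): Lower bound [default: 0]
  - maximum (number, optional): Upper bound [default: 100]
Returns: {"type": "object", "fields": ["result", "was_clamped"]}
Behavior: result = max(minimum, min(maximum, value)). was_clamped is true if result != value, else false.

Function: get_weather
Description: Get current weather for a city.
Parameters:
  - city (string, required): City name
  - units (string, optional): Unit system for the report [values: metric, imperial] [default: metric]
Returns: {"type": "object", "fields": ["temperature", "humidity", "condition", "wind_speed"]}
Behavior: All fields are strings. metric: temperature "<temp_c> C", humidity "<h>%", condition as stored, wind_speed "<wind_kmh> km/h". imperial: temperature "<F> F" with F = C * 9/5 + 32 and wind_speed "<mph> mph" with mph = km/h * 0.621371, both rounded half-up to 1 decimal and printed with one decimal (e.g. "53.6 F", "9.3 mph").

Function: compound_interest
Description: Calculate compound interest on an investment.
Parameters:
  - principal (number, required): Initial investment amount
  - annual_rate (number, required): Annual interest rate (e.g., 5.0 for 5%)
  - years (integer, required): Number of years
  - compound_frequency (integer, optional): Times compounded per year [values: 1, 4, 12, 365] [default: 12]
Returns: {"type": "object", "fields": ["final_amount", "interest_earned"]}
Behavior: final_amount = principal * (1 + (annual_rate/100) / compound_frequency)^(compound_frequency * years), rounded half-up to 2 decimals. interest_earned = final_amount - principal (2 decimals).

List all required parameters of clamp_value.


Parameters of clamp_value and their required/optional flag:
  value: required
  minimum: optional
  maximum: optional
value


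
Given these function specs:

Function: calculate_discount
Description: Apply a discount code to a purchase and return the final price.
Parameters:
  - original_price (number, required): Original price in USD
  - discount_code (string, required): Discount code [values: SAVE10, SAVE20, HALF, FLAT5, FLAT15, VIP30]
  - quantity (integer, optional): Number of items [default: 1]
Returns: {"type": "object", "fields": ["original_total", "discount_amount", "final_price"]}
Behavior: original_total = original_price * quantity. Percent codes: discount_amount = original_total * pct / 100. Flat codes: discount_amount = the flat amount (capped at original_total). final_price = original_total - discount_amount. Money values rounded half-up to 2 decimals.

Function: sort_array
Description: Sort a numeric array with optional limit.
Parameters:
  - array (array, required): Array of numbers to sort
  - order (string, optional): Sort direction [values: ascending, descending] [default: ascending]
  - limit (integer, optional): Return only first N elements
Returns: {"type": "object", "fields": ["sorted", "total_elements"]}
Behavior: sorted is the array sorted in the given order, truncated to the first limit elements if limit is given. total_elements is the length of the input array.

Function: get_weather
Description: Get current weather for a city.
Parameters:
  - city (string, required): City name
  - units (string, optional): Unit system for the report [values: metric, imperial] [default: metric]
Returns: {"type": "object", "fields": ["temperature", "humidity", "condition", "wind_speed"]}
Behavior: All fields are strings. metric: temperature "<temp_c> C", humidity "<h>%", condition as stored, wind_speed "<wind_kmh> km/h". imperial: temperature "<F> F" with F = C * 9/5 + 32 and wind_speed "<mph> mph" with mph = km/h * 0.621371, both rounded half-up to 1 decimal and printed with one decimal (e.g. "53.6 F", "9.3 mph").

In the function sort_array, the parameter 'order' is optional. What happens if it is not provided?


The sort_array spec declares:
  - order (string, optional): Sort direction [values: ascending, descending] [default: ascending]
It defaults to ascending


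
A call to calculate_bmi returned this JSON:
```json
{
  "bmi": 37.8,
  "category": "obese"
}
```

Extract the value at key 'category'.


obese


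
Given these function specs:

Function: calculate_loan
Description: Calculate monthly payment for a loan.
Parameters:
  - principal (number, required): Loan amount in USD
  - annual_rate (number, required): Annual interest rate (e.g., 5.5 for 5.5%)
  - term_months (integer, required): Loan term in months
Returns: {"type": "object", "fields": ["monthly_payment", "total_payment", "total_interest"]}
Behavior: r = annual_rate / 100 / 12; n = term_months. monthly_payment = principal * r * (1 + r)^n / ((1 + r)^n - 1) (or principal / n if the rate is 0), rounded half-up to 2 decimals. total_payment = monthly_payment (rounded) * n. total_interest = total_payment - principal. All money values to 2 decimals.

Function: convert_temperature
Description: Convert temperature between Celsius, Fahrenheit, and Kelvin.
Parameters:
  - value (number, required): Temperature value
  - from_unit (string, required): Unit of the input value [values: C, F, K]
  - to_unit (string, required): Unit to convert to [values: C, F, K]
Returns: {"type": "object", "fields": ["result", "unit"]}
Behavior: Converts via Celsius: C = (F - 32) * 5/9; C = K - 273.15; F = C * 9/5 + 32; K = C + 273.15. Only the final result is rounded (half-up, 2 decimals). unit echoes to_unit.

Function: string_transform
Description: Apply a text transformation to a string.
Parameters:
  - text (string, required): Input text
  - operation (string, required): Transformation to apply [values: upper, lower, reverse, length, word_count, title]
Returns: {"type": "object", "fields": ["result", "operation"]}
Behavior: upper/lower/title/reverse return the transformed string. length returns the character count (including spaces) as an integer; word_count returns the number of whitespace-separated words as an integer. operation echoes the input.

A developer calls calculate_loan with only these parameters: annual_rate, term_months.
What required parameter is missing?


Required parameters: principal, annual_rate, term_months
Provided: annual_rate, term_months
Missing: principal
principal


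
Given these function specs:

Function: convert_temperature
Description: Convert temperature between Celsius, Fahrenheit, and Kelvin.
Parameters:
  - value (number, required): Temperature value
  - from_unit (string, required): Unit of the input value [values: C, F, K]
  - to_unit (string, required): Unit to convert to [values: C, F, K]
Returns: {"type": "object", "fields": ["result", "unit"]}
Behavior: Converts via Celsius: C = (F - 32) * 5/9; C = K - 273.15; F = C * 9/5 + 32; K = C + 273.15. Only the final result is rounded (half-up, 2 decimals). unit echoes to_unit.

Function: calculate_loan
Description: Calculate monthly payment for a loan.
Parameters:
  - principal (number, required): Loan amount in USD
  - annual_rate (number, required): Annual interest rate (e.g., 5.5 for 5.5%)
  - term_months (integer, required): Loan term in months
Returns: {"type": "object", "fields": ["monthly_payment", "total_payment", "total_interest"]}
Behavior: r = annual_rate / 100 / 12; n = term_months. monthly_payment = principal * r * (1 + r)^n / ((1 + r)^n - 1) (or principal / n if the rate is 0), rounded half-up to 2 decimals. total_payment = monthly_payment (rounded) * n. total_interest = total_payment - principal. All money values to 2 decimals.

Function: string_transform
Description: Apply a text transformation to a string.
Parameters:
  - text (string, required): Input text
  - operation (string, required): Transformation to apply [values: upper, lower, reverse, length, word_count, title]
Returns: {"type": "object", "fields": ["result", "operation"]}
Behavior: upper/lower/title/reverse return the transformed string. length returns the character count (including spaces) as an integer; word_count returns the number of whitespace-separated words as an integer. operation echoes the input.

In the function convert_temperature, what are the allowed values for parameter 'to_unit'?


The convert_temperature spec declares:
  - to_unit (string, required): Unit to convert to [values: C, F, K]
Allowed values:
C, F, K


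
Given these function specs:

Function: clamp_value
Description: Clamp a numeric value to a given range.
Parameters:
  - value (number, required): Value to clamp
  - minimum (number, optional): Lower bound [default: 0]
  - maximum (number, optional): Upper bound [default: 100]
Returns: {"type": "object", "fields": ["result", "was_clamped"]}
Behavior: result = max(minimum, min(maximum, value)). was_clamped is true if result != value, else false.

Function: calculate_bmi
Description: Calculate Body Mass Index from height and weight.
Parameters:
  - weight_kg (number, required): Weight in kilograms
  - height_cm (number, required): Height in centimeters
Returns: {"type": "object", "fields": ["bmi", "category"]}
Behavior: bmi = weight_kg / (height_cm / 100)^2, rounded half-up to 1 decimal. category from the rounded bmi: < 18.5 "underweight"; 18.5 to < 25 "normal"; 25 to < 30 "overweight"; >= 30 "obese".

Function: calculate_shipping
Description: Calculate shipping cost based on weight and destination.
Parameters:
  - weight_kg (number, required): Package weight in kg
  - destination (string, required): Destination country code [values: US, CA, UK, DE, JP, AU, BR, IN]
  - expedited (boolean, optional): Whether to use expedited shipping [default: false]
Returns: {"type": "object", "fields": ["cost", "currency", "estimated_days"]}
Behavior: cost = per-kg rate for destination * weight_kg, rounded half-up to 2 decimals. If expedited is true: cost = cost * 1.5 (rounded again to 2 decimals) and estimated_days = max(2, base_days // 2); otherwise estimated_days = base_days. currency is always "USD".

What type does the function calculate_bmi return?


The calculate_bmi spec declares Returns: {"type": "object", "fields": ["bmi", "category"]}
Type:
object


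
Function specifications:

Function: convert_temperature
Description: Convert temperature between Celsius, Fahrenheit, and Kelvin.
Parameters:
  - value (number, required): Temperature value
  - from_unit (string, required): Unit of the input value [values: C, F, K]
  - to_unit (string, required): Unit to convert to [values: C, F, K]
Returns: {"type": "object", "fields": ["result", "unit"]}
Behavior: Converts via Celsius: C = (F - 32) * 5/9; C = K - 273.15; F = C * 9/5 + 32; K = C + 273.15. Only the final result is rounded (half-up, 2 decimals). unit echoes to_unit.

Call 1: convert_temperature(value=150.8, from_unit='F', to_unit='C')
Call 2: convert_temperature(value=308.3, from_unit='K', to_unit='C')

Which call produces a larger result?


Call 1:
  To C: (150.8 - 32) * 5/9 = 66
  Target is C: 66
  Round to 2 decimals: 66.0
  -> 66.0 C
Call 2:
  To C: 308.3 - 273.15 = 35.15
  Target is C: 35.15
  Round to 2 decimals: 35.15
  -> 35.15 C
Call 1 (66.0 C)


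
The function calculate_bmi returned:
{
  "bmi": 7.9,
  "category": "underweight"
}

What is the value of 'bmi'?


7.9


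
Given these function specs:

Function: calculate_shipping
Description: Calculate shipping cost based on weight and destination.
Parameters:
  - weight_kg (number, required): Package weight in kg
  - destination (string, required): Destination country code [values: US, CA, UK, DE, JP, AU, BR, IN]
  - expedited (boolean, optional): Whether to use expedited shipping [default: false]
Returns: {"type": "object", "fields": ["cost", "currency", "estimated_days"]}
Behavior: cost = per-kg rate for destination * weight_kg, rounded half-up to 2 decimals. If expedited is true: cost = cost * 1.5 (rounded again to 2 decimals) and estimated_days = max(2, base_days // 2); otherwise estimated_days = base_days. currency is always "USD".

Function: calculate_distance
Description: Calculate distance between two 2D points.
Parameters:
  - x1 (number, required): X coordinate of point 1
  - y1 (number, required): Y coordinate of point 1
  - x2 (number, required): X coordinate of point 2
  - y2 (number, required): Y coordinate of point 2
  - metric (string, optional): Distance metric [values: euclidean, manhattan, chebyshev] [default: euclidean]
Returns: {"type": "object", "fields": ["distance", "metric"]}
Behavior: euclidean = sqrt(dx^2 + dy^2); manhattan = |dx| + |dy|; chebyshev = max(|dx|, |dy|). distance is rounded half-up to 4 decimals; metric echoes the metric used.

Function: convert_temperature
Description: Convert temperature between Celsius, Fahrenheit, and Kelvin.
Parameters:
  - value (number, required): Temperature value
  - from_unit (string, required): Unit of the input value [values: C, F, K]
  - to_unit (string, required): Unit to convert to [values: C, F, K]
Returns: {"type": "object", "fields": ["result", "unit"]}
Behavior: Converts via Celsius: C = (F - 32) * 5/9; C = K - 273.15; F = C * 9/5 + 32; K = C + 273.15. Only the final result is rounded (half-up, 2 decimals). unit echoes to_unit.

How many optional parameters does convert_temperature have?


Parameters of convert_temperature: value (required), from_unit (required), to_unit (required)
Optional count:
0


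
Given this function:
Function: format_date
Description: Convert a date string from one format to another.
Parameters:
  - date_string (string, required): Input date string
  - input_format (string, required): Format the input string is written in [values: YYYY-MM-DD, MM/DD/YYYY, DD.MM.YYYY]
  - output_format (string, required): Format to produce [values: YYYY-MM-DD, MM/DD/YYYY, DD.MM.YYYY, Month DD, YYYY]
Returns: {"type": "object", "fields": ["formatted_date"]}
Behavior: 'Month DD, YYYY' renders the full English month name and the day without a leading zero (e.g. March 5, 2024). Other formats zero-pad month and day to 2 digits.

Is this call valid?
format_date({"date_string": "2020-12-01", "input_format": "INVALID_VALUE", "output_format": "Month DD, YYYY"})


Checking parameter values...
Parameter 'input_format' has value 'INVALID_VALUE' not in allowed: YYYY-MM-DD, MM/DD/YYYY, DD.MM.YYYY
Invalid - 'input_format' must be one of YYYY-MM-DD, MM/DD/YYYY, DD.MM.YYYY


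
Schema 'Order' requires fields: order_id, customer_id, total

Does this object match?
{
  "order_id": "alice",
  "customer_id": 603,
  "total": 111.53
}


Checking required fields... All present.
Valid - all required fields present


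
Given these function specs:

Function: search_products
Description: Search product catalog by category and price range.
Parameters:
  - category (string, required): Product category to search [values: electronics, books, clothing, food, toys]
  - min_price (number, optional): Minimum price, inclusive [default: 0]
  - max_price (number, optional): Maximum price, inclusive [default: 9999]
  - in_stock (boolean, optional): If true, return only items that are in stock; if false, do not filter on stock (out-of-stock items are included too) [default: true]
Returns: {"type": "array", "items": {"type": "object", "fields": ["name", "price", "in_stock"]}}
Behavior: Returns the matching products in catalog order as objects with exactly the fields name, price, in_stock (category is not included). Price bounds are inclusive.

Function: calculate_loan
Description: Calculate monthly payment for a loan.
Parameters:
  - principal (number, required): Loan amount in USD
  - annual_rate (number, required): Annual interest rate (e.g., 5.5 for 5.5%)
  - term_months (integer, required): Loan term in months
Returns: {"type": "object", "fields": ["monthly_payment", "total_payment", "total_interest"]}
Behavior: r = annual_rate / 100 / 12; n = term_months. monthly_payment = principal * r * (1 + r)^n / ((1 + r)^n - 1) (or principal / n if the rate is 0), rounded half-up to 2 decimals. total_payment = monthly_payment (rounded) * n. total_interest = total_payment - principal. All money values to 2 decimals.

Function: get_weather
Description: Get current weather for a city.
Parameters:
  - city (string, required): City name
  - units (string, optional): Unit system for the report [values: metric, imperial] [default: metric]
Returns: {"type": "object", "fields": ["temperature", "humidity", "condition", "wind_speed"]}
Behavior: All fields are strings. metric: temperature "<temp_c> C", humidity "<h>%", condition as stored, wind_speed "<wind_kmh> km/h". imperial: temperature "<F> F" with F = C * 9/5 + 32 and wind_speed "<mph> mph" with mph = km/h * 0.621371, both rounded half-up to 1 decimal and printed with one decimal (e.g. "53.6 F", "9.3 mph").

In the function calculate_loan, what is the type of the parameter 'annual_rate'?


The calculate_loan spec declares:
  - annual_rate (number, required): Annual interest rate (e.g., 5.5 for 5.5%)
Type:
number


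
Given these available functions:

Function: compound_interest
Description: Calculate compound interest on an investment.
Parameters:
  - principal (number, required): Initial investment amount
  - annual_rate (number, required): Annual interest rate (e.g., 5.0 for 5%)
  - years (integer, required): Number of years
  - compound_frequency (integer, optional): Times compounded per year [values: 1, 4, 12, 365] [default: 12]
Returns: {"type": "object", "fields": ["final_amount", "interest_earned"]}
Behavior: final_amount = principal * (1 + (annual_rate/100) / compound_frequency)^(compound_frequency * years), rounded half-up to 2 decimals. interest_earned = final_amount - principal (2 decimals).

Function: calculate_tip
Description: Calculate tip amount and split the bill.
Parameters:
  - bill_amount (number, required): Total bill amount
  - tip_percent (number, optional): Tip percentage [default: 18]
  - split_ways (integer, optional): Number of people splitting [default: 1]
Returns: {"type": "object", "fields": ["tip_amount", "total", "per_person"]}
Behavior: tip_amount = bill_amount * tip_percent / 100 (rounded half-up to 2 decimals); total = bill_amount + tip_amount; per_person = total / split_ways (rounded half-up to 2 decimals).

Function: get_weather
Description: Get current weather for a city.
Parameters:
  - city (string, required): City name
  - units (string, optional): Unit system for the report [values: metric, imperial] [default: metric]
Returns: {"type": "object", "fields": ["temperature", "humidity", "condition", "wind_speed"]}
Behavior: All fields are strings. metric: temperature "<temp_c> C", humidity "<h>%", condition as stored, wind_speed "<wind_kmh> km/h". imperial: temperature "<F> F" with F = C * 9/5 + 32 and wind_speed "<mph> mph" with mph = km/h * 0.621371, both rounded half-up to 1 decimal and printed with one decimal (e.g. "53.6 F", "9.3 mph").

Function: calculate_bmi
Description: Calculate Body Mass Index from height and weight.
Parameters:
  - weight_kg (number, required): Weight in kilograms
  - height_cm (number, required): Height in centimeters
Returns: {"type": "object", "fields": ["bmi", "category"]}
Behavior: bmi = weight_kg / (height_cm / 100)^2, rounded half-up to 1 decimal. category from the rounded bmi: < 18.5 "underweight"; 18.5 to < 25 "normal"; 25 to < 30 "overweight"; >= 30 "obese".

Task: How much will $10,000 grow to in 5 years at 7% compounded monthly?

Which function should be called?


The task needs a function whose description is: Calculate compound interest on an investment.
compound_interest


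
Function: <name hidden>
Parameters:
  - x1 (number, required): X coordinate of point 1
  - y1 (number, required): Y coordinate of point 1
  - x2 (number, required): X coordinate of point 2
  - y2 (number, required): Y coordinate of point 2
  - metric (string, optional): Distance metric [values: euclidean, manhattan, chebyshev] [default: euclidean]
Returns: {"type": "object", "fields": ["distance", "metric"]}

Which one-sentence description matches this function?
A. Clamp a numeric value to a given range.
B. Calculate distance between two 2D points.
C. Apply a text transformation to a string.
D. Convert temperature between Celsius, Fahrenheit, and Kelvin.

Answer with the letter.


Parameters x1, y1, x2, y2, metric and return ["distance", "metric"] fit: Calculate distance between two 2D points.
B


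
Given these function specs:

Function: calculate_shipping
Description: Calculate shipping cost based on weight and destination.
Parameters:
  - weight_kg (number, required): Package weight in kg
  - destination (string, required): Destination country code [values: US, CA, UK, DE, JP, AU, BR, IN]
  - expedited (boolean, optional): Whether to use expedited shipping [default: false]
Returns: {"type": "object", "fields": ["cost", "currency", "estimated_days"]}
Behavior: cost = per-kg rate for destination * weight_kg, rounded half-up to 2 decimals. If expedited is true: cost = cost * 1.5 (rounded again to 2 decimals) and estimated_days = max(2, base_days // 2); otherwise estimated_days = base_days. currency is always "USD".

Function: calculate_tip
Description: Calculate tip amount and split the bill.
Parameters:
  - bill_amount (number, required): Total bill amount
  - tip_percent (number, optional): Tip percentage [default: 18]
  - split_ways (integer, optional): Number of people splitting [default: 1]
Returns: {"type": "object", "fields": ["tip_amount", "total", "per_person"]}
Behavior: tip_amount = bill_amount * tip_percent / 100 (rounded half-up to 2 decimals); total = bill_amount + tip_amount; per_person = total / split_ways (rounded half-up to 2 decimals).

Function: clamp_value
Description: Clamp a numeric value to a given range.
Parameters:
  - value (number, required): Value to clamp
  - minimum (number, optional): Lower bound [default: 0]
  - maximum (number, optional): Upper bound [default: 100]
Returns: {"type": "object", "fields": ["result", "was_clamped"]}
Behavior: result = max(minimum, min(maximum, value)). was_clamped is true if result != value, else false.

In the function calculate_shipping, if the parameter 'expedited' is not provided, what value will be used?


The calculate_shipping spec declares:
  - expedited (boolean, optional): Whether to use expedited shipping [default: false]
Default:
false


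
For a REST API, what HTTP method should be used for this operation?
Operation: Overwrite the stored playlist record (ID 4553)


GET = read, POST = create, PUT = update/replace, DELETE = remove
This operation is an update/replace.
PUT


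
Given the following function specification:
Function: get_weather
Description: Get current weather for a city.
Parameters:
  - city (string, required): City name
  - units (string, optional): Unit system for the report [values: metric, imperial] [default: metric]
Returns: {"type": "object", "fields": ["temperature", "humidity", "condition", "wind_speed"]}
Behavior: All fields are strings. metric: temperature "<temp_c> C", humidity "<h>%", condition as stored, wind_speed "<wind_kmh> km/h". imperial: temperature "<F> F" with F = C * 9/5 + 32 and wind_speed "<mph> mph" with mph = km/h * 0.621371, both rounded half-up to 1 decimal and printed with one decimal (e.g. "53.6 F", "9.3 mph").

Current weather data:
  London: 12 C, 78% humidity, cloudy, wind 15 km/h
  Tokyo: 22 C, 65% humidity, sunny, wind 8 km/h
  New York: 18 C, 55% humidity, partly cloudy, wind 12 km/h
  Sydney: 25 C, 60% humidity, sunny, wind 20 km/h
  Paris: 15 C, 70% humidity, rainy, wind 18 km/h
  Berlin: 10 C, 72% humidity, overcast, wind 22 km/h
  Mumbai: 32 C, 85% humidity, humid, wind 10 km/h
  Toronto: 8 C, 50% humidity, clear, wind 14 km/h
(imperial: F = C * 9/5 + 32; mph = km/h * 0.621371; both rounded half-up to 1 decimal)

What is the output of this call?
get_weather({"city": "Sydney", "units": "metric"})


Sydney record: 25 C, 60%, sunny, 20 km/h
metric: report values as stored ('<temp_c> C', '<humidity>%', '<wind_kmh> km/h')
Output:
{"temperature": "25 C", "humidity": "60%", "condition": "sunny", "wind_speed": "20 km/h"}


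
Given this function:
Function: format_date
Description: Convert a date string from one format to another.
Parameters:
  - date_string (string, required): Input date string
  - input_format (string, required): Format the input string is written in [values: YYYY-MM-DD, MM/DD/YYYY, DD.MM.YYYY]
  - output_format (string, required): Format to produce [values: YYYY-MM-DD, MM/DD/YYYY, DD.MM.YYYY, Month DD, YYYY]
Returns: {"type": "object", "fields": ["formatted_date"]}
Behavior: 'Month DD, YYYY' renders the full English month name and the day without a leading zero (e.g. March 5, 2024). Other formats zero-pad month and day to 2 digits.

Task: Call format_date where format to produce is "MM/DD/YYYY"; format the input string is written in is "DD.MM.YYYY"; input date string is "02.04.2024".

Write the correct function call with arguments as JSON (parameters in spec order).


Mapping each described value to its parameter name:
  'Format to produce' -> output_format = "MM/DD/YYYY"
  'Format the input string is written in' -> input_format = "DD.MM.YYYY"
  'Input date string' -> date_string = "02.04.2024"
format_date({"date_string": "02.04.2024", "input_format": "DD.MM.YYYY", "output_format": "MM/DD/YYYY"})


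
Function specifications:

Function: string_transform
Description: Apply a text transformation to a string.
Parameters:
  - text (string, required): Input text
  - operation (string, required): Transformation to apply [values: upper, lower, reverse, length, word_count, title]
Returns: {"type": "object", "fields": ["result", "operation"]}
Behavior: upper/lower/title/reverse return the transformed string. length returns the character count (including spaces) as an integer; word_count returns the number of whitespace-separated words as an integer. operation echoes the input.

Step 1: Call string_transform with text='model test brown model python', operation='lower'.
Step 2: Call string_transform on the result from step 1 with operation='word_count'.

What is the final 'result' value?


Step 1: string_transform(text='model test brown model python', operation='lower')
  -> result = 'model test brown model python'
Step 2: string_transform(text='model test brown model python', operation='word_count')
  words: model, test, brown, model, python -> 5
  -> result = 5
5


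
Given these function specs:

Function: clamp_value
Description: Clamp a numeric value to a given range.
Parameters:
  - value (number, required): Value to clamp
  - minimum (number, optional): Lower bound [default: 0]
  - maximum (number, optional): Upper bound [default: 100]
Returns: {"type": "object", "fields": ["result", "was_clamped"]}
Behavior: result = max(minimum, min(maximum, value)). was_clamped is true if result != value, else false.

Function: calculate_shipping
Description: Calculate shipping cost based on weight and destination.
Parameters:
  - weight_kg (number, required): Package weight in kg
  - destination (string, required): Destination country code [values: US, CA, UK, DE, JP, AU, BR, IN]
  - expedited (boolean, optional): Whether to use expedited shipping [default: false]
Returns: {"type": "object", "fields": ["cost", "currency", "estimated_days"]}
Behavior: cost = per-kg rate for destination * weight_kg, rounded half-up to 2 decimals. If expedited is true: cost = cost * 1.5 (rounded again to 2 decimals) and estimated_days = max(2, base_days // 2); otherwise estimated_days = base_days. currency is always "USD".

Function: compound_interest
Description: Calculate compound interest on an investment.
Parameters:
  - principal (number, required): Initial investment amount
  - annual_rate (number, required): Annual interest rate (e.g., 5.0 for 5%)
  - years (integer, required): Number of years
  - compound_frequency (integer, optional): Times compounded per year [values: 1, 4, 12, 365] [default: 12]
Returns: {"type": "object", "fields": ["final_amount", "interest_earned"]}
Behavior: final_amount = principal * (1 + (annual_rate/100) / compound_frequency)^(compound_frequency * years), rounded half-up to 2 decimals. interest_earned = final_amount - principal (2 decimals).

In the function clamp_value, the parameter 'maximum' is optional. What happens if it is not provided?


The clamp_value spec declares:
  - maximum (number, optional): Upper bound [default: 100]
It defaults to 100


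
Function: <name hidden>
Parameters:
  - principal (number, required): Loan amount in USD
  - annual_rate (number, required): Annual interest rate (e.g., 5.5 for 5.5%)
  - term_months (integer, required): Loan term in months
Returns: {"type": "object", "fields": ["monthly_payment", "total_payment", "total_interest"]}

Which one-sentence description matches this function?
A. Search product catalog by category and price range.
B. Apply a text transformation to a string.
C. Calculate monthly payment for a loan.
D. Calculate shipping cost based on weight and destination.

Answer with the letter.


Parameters principal, annual_rate, term_months and return ["monthly_payment", "total_payment", "total_interest"] fit: Calculate monthly payment for a loan.
C
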